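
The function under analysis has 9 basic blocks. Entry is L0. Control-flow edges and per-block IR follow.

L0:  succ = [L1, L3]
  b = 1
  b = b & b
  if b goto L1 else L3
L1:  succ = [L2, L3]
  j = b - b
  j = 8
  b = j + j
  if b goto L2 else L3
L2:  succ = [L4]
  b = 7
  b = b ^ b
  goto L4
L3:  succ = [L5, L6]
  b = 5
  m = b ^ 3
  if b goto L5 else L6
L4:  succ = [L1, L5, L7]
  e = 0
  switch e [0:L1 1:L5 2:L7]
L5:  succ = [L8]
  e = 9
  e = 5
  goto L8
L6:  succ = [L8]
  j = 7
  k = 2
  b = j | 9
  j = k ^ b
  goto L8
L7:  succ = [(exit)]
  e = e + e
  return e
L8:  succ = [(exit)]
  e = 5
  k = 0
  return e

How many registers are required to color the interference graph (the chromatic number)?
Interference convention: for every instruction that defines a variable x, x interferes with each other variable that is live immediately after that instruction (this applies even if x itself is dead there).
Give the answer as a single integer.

Block summaries:
  L0: def={b} ue=∅
  L1: def={b,j} ue={b}
  L2: def={b} ue=∅
  L3: def={b,m} ue=∅
  L4: def={e} ue=∅
  L5: def={e} ue=∅
  L6: def={b,j,k} ue=∅
  L7: def={e} ue={e}
  L8: def={e,k} ue=∅

Live sets:
  L0: in=∅ out={b}
  L1: in={b} out=∅
  L2: in=∅ out={b}
  L3: in=∅ out=∅
  L4: in={b} out={b,e}
  L5: in=∅ out=∅
  L6: in=∅ out=∅
  L7: in={e} out=∅
  L8: in=∅ out=∅

Interfere edges:
  b — {e,k,m}
  e — {b,k}
  j — {k}
  k — {b,e,j}
  m — {b}

Registers:
  {b,e,k} pairwise interfere (3-clique) ⇒ χ ≥ 3
  assign b→c0 e→c2 j→c0 k→c1 m→c1 — no edge inside a register ⇒ χ ≤ 3
  χ = 3

Answer: 3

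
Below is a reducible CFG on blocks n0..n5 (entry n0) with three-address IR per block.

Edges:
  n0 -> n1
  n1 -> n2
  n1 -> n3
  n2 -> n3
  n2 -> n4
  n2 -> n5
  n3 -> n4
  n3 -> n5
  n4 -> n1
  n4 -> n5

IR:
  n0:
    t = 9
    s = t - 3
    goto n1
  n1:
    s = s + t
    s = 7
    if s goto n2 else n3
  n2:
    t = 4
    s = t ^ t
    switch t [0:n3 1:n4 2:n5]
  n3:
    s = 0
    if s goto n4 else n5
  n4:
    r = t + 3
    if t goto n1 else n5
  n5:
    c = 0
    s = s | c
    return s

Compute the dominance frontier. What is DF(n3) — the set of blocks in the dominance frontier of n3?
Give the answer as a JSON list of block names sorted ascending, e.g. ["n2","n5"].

Answer: ["n4", "n5"]

Analysis:
idom tree: n1←n0 n2←n1 n3←n1 n4←n1 n5←n1
Dom∩ at merges:
  n1: preds {n0,n4}: {n0} ∩ {n0,n1,n4} = {n0}; idom=n0
  n3: preds {n1,n2}: {n0,n1} ∩ {n0,n1,n2} = {n0,n1}; idom=n1
  n4: preds {n2,n3}: {n0,n1,n2} ∩ {n0,n1,n3} = {n0,n1}; idom=n1
  n5: preds {n2,n3,n4}: {n0,n1,n2} ∩ {n0,n1,n3} ∩ {n0,n1,n4} = {n0,n1}; idom=n1

DF walk-up:
  n1←n0: walk · to n0
  n1←n4: walk n4→n1 to n0
  n3←n1: walk · to n1
  n3←n2: walk n2 to n1
  n4←n2: walk n2 to n1
  n4←n3: walk n3 to n1
  n5←n2: walk n2 to n1
  n5←n3: walk n3 to n1
  n5←n4: walk n4 to n1
  DF(n0)=∅
  DF(n1)={n1}
  DF(n2)={n3,n4,n5}
  DF(n3)={n4,n5}
  DF(n4)={n1,n5}
  DF(n5)=∅

DF(n3) = ["n4", "n5"]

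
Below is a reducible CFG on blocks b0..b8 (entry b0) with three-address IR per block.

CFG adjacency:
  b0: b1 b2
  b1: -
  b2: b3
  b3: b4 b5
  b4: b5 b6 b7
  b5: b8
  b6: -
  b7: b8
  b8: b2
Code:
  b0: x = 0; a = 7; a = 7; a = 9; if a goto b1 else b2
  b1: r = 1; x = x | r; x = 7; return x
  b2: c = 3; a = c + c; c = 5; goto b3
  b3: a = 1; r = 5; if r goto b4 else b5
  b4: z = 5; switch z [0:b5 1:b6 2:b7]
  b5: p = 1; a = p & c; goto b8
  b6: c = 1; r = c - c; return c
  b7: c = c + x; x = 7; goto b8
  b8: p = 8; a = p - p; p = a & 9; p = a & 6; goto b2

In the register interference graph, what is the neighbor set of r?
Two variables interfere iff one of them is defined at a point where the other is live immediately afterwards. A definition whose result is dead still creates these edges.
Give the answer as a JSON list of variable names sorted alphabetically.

Answer: ["c", "x"]

Analysis:
Per-block:
  b0: {a,x} / ∅
  b1: {r,x} / {x}
  b2: {a,c} / ∅
  b3: {a,r} / ∅
  b4: {z} / ∅
  b5: {a,p} / {c}
  b6: {c,r} / ∅
  b7: {c,x} / {c,x}
  b8: {a,p} / ∅

Backward fixpoint:
  b0: in=∅ out={x}
  b1: in={x} out=∅
  b2: in={x} out={c,x}
  b3: in={c,x} out={c,x}
  b4: in={c,x} out={c,x}
  b5: in={c,x} out={x}
  b6: in=∅ out=∅
  b7: in={c,x} out={x}
  b8: in={x} out={x}

Interference:
  a: {c,p,x}
  c: {a,p,r,x,z}
  p: {a,c,x}
  r: {c,x}
  x: {a,c,p,r,z}
  z: {c,x}

N(r) = ["c", "x"]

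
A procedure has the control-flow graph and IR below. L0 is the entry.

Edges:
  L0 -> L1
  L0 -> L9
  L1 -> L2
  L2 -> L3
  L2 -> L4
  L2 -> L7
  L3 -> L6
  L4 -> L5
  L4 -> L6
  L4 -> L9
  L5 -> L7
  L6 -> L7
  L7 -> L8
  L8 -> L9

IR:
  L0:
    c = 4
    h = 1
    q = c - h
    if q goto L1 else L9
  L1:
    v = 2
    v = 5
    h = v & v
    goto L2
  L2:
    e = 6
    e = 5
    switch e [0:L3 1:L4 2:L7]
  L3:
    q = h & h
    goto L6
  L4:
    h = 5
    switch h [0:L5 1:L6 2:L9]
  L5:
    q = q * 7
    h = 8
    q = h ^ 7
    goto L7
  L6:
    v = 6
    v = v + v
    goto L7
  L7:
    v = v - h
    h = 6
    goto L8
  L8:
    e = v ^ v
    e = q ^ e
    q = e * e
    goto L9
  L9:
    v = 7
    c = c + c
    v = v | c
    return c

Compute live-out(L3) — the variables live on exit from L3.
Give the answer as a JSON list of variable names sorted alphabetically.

Block summaries:
  L0: def={c,h,q} ue=∅
  L1: def={h,v} ue=∅
  L2: def={e} ue=∅
  L3: def={q} ue={h}
  L4: def={h} ue=∅
  L5: def={h,q} ue={q}
  L6: def={v} ue=∅
  L7: def={h,v} ue={h,v}
  L8: def={e,q} ue={q,v}
  L9: def={c,v} ue={c}

Liveness:
  live L0: ∅→{c,q}
  live L1: {c,q}→{c,h,q,v}
  live L2: {c,h,q,v}→{c,h,q,v}
  live L3: {c,h}→{c,h,q}
  live L4: {c,q,v}→{c,h,q,v}
  live L5: {c,q,v}→{c,h,q,v}
  live L6: {c,h,q}→{c,h,q,v}
  live L7: {c,h,q,v}→{c,q,v}
  live L8: {c,q,v}→{c}
  live L9: {c}→∅

live-out(L3) = ["c", "h", "q"]

Answer: ["c", "h", "q"]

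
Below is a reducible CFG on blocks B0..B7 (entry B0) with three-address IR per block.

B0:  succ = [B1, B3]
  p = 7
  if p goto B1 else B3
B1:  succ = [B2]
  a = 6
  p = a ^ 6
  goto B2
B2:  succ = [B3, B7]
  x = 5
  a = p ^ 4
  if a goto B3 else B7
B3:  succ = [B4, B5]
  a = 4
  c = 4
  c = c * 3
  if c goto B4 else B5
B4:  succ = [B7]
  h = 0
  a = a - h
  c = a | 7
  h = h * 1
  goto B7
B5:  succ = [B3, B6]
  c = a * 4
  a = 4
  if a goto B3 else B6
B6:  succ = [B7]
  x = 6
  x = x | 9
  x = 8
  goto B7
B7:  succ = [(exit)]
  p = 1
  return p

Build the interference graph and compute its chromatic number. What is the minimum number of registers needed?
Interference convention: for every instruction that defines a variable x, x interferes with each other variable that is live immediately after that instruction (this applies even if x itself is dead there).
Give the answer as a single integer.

def/use:
  B0: {p} / ∅
  B1: {a,p} / ∅
  B2: {a,x} / {p}
  B3: {a,c} / ∅
  B4: {a,c,h} / {a}
  B5: {a,c} / {a}
  B6: {x} / ∅
  B7: {p} / ∅

Liveness:
  live B0: ∅→∅
  live B1: ∅→{p}
  live B2: {p}→∅
  live B3: ∅→{a}
  live B4: {a}→∅
  live B5: {a}→∅
  live B6: ∅→∅
  live B7: ∅→∅

Interfere edges:
  a — {c,h}
  c — {a,h}
  h — {a,c}
  p — {x}
  x — {p}

Colouring:
  {a,c,h} pairwise interfere (3-clique) ⇒ χ ≥ 3
  assign a→c0 c→c1 h→c2 p→c0 x→c1 — no edge inside a register ⇒ χ ≤ 3
  χ = 3

Answer: 3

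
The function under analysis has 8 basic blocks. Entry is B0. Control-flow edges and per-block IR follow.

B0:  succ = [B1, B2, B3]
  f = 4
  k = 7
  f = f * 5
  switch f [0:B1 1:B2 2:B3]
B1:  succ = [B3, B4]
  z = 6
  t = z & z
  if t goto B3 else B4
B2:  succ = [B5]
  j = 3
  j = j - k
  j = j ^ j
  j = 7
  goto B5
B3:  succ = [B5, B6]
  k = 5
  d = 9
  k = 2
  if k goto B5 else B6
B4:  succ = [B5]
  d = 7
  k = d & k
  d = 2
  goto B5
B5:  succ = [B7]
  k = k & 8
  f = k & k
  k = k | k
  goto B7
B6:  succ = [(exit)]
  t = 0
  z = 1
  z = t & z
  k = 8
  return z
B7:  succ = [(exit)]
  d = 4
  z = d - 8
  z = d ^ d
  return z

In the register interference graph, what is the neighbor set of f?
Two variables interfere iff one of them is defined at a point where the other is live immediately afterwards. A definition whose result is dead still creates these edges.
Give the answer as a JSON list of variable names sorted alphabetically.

Answer: ["k"]

Working:
Block summaries:
  B0: {f,k} / ∅
  B1: {t,z} / ∅
  B2: {j} / {k}
  B3: {d,k} / ∅
  B4: {d,k} / {k}
  B5: {f,k} / {k}
  B6: {k,t,z} / ∅
  B7: {d,z} / ∅

Live sets:
  B0: in=∅ out={k}
  B1: in={k} out={k}
  B2: in={k} out={k}
  B3: in=∅ out={k}
  B4: in={k} out={k}
  B5: in={k} out=∅
  B6: in=∅ out=∅
  B7: in=∅ out=∅

Interfere edges:
  d↔{k,z}
  f↔{k}
  j↔{k}
  k↔{d,f,j,t,z}
  t↔{k,z}
  z↔{d,k,t}

N(f) = ["k"]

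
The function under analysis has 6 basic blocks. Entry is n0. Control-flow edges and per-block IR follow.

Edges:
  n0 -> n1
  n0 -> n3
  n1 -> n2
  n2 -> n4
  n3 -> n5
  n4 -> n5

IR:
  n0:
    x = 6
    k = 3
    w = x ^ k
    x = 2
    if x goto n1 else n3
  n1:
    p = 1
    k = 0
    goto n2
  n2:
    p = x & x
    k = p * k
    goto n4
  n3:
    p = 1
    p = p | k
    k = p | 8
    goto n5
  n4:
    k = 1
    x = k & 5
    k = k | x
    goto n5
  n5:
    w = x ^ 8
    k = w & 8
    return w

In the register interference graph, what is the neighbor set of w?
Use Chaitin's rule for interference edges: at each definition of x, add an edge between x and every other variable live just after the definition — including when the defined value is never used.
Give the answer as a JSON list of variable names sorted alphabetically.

Block summaries:
  n0 def {k,w,x} use ∅
  n1 def {k,p} use ∅
  n2 def {k,p} use {k,x}
  n3 def {k,p} use {k}
  n4 def {k,x} use ∅
  n5 def {k,w} use {x}

Backward fixpoint:
  n0: in=∅ out={k,x}
  n1: in={x} out={k,x}
  n2: in={k,x} out=∅
  n3: in={k,x} out={x}
  n4: in=∅ out={x}
  n5: in={x} out=∅

Interfere edges:
  k: {p,w,x}
  p: {k,x}
  w: {k}
  x: {k,p}

N(w) = ["k"]

Answer: ["k"]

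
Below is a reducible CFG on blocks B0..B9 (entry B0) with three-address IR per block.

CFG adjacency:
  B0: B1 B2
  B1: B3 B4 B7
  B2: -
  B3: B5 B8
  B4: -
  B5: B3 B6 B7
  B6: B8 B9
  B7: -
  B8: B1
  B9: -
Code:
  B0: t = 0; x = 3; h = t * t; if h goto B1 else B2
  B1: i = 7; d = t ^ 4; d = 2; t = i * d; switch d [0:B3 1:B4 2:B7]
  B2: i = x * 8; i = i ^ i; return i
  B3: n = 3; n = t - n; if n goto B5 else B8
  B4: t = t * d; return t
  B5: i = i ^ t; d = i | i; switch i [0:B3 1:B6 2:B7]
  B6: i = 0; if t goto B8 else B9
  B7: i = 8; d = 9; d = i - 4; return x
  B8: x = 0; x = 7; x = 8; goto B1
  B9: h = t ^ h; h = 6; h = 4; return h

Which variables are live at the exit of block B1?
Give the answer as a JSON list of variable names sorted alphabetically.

Block summaries:
  B0: def={h,t,x} ue=∅
  B1: def={d,i,t} ue={t}
  B2: def={i} ue={x}
  B3: def={n} ue={t}
  B4: def={t} ue={d,t}
  B5: def={d,i} ue={i,t}
  B6: def={i} ue={t}
  B7: def={d,i} ue={x}
  B8: def={x} ue=∅
  B9: def={h} ue={h,t}

Liveness:
  B0 li=∅ lo={h,t,x}
  B1 li={h,t,x} lo={d,h,i,t,x}
  B2 li={x} lo=∅
  B3 li={h,i,t,x} lo={h,i,t,x}
  B4 li={d,t} lo=∅
  B5 li={h,i,t,x} lo={h,i,t,x}
  B6 li={h,t} lo={h,t}
  B7 li={x} lo=∅
  B8 li={h,t} lo={h,t,x}
  B9 li={h,t} lo=∅

live-out(B1) = ["d", "h", "i", "t", "x"]

Answer: ["d", "h", "i", "t", "x"]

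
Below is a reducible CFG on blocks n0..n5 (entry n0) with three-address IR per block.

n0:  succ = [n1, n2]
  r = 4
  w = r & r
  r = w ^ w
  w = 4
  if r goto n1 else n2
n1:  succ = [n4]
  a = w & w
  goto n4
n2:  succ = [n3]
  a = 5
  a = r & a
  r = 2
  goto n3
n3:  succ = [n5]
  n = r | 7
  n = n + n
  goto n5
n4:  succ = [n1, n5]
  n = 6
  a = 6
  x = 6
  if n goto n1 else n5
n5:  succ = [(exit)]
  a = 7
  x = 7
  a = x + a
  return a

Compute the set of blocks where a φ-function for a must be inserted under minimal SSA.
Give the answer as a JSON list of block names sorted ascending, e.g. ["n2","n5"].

Answer: ["n1", "n5"]

Derivation:
idom tree: n1←n0 n2←n0 n3←n2 n4←n1 n5←n0
Dom∩ at merges:
  n1: preds {n0,n4}: {n0} ∩ {n0,n1,n4} = {n0}; idom=n0
  n5: preds {n3,n4}: {n0,n2,n3} ∩ {n0,n1,n4} = {n0}; idom=n0

DF derivation:
  n1←n0: walk · to n0
  n1←n4: walk n4→n1 to n0
  n5←n3: walk n3→n2 to n0
  n5←n4: walk n4→n1 to n0
  DF(n0)=∅
  DF(n1)={n1,n5}
  DF(n2)={n5}
  DF(n3)={n5}
  DF(n4)={n1,n5}
  DF(n5)=∅

φ for a: defs {n1,n2,n4,n5}
  DF⁺ = {n1,n5}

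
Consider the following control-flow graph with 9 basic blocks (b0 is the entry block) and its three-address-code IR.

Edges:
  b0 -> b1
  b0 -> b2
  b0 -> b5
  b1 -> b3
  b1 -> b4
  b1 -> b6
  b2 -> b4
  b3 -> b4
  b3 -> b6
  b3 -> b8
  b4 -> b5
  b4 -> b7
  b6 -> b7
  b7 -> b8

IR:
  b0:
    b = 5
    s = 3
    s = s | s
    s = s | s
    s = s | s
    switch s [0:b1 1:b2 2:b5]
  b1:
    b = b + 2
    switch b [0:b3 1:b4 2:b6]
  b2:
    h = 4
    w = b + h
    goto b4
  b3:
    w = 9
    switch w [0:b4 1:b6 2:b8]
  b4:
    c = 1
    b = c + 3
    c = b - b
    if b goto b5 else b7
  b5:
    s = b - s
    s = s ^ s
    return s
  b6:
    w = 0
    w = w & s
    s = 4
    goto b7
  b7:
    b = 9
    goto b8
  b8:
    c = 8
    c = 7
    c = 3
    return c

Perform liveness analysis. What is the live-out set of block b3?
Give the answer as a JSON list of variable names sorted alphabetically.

Block summaries:
  b0: {b,s} / ∅
  b1: {b} / {b}
  b2: {h,w} / {b}
  b3: {w} / ∅
  b4: {b,c} / ∅
  b5: {s} / {b,s}
  b6: {s,w} / {s}
  b7: {b} / ∅
  b8: {c} / ∅

Live sets:
  b0: in=∅ out={b,s}
  b1: in={b,s} out={s}
  b2: in={b,s} out={s}
  b3: in={s} out={s}
  b4: in={s} out={b,s}
  b5: in={b,s} out=∅
  b6: in={s} out=∅
  b7: in=∅ out=∅
  b8: in=∅ out=∅

live-out(b3) = ["s"]

Answer: ["s"]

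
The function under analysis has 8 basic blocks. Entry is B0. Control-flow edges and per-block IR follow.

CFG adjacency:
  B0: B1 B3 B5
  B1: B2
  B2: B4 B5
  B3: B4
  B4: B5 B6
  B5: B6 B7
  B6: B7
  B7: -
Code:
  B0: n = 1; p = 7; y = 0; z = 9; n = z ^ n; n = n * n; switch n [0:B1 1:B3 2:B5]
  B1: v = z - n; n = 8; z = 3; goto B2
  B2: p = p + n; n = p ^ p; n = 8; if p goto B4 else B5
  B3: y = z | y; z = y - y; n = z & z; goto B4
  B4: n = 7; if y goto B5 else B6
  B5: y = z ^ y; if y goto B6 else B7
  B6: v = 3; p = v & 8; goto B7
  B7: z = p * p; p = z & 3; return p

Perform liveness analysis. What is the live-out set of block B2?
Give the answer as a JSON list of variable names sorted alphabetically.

Answer: ["p", "y", "z"]

Working:
def/use:
  B0: def={n,p,y,z} ue=∅
  B1: def={n,v,z} ue={n,z}
  B2: def={n,p} ue={n,p}
  B3: def={n,y,z} ue={y,z}
  B4: def={n} ue={y}
  B5: def={y} ue={y,z}
  B6: def={p,v} ue=∅
  B7: def={p,z} ue={p}

Live sets:
  live B0: ∅→{n,p,y,z}
  live B1: {n,p,y,z}→{n,p,y,z}
  live B2: {n,p,y,z}→{p,y,z}
  live B3: {p,y,z}→{p,y,z}
  live B4: {p,y,z}→{p,y,z}
  live B5: {p,y,z}→{p}
  live B6: ∅→{p}
  live B7: {p}→∅

live-out(B2) = ["p", "y", "z"]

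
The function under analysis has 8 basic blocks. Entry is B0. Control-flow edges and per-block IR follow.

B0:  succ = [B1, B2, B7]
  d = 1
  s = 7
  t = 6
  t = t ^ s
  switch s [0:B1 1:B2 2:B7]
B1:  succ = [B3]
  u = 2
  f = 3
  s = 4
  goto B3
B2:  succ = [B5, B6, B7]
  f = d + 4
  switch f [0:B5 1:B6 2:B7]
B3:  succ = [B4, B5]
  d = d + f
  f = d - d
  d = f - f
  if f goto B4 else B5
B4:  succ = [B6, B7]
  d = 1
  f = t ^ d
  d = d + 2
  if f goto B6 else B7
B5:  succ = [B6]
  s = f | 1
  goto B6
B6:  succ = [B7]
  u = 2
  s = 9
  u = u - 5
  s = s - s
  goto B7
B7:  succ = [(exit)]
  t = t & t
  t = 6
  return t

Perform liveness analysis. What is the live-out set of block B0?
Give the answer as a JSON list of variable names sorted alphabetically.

Per-block:
  B0: {d,s,t} / ∅
  B1: {f,s,u} / ∅
  B2: {f} / {d}
  B3: {d,f} / {d,f}
  B4: {d,f} / {t}
  B5: {s} / {f}
  B6: {s,u} / ∅
  B7: {t} / {t}

Backward fixpoint:
  B0: in=∅ out={d,t}
  B1: in={d,t} out={d,f,t}
  B2: in={d,t} out={f,t}
  B3: in={d,f,t} out={f,t}
  B4: in={t} out={t}
  B5: in={f,t} out={t}
  B6: in={t} out={t}
  B7: in={t} out=∅

live-out(B0) = ["d", "t"]

Answer: ["d", "t"]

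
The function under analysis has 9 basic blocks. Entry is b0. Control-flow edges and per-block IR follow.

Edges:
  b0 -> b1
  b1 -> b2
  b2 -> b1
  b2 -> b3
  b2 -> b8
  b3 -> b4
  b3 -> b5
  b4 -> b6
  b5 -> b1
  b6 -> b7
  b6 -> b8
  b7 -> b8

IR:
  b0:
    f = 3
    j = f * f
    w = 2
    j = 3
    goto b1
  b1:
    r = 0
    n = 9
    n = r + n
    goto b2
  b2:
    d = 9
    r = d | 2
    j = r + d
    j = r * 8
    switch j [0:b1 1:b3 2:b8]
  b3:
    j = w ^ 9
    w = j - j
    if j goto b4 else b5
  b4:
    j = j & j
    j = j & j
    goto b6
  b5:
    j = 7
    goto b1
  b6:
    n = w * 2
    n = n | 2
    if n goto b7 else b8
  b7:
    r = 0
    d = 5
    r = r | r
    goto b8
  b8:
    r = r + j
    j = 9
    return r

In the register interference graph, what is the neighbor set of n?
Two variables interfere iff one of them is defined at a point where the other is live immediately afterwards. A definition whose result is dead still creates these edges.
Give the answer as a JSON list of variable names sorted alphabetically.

Per-block:
  b0: {f,j,w} / ∅
  b1: {n,r} / ∅
  b2: {d,j,r} / ∅
  b3: {j,w} / {w}
  b4: {j} / {j}
  b5: {j} / ∅
  b6: {n} / {w}
  b7: {d,r} / ∅
  b8: {j,r} / {j,r}

Live sets:
  b0: in=∅ out={w}
  b1: in={w} out={w}
  b2: in={w} out={j,r,w}
  b3: in={r,w} out={j,r,w}
  b4: in={j,r,w} out={j,r,w}
  b5: in={w} out={w}
  b6: in={j,r,w} out={j,r}
  b7: in={j} out={j,r}
  b8: in={j,r} out=∅

Interfere edges:
  d: {j,r,w}
  f: ∅
  j: {d,n,r,w}
  n: {j,r,w}
  r: {d,j,n,w}
  w: {d,j,n,r}

N(n) = ["j", "r", "w"]

Answer: ["j", "r", "w"]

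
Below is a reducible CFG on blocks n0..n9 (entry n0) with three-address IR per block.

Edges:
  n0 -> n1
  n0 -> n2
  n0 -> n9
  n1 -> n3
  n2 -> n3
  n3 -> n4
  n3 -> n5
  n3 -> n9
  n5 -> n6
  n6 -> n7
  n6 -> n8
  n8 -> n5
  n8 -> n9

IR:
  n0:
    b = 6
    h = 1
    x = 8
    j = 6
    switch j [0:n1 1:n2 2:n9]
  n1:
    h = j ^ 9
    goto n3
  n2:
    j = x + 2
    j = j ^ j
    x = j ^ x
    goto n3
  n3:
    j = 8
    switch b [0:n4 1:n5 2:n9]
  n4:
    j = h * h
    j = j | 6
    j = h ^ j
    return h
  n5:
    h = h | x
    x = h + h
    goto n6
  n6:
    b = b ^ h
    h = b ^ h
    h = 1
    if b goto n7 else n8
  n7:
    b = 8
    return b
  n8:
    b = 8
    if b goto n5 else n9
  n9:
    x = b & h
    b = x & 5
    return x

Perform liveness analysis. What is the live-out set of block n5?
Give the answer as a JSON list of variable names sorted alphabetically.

Block summaries:
  n0: def={b,h,j,x} ue=∅
  n1: def={h} ue={j}
  n2: def={j,x} ue={x}
  n3: def={j} ue={b}
  n4: def={j} ue={h}
  n5: def={h,x} ue={h,x}
  n6: def={b,h} ue={b,h}
  n7: def={b} ue=∅
  n8: def={b} ue=∅
  n9: def={b,x} ue={b,h}

Backward fixpoint:
  n0 li=∅ lo={b,h,j,x}
  n1 li={b,j,x} lo={b,h,x}
  n2 li={b,h,x} lo={b,h,x}
  n3 li={b,h,x} lo={b,h,x}
  n4 li={h} lo=∅
  n5 li={b,h,x} lo={b,h,x}
  n6 li={b,h,x} lo={h,x}
  n7 li=∅ lo=∅
  n8 li={h,x} lo={b,h,x}
  n9 li={b,h} lo=∅

live-out(n5) = ["b", "h", "x"]

Answer: ["b", "h", "x"]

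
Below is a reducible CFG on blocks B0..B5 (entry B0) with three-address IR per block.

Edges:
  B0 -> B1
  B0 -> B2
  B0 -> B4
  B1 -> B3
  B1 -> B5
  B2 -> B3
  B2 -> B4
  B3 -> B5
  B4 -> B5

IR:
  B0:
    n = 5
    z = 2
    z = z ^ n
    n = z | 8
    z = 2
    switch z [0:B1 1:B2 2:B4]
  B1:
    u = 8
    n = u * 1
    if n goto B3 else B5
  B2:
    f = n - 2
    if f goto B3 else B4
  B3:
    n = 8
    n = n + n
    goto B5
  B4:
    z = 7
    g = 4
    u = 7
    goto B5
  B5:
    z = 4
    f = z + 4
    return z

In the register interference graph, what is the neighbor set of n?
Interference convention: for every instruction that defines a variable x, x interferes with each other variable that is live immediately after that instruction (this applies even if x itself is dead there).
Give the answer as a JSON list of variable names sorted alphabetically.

Per-block:
  B0: {n,z} / ∅
  B1: {n,u} / ∅
  B2: {f} / {n}
  B3: {n} / ∅
  B4: {g,u,z} / ∅
  B5: {f,z} / ∅

Liveness:
  B0: in=∅ out={n}
  B1: in=∅ out=∅
  B2: in={n} out=∅
  B3: in=∅ out=∅
  B4: in=∅ out=∅
  B5: in=∅ out=∅

Interference:
  f↔{z}
  g↔∅
  n↔{z}
  u↔∅
  z↔{f,n}

N(n) = ["z"]

Answer: ["z"]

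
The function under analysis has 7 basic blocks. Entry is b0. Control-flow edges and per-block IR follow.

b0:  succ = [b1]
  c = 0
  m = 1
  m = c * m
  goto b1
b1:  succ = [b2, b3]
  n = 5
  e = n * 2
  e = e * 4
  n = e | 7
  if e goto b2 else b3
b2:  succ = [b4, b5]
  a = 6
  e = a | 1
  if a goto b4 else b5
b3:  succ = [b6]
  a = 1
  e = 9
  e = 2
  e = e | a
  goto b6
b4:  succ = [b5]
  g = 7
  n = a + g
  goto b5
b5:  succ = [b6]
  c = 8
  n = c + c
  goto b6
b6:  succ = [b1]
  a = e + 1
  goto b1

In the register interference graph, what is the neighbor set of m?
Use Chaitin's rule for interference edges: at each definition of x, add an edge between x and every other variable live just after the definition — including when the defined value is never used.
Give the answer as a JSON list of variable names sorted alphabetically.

Answer: ["c"]

Derivation:
def/use:
  b0: def={c,m} ue=∅
  b1: def={e,n} ue=∅
  b2: def={a,e} ue=∅
  b3: def={a,e} ue=∅
  b4: def={g,n} ue={a}
  b5: def={c,n} ue=∅
  b6: def={a} ue={e}

Backward fixpoint:
  b0 li=∅ lo=∅
  b1 li=∅ lo=∅
  b2 li=∅ lo={a,e}
  b3 li=∅ lo={e}
  b4 li={a,e} lo={e}
  b5 li={e} lo={e}
  b6 li={e} lo=∅

Interference:
  a — {e,g}
  c — {e,m}
  e — {a,c,g,n}
  g — {a,e}
  m — {c}
  n — {e}

N(m) = ["c"]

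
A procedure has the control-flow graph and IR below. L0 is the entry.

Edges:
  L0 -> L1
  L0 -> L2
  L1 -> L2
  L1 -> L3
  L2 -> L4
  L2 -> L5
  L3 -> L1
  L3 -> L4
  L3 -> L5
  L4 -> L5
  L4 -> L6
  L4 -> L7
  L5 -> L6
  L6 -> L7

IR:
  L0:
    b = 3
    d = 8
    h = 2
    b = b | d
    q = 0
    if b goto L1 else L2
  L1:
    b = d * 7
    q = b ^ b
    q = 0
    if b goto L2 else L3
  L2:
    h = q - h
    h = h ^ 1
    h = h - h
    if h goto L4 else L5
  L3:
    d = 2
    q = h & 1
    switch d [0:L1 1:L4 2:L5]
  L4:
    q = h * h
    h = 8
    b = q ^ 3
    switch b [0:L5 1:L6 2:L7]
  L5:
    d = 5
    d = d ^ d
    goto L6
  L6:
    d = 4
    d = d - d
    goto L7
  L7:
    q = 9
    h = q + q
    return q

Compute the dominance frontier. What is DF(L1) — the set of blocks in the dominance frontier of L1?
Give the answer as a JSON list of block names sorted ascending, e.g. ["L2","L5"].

idom tree: L1←L0 L2←L0 L3←L1 L4←L0 L5←L0 L6←L0 L7←L0
Dom at joins:
  L1: preds {L0,L3}: {L0} ∩ {L0,L1,L3} = {L0}; idom=L0
  L2: preds {L0,L1}: {L0} ∩ {L0,L1} = {L0}; idom=L0
  L4: preds {L2,L3}: {L0,L2} ∩ {L0,L1,L3} = {L0}; idom=L0
  L5: preds {L2,L3,L4}: {L0,L2} ∩ {L0,L1,L3} ∩ {L0,L4} = {L0}; idom=L0
  L6: preds {L4,L5}: {L0,L4} ∩ {L0,L5} = {L0}; idom=L0
  L7: preds {L4,L6}: {L0,L4} ∩ {L0,L6} = {L0}; idom=L0

DF derivation:
  L1←L0: walk · to L0
  L1←L3: walk L3→L1 to L0
  L2←L0: walk · to L0
  L2←L1: walk L1 to L0
  L4←L2: walk L2 to L0
  L4←L3: walk L3→L1 to L0
  L5←L2: walk L2 to L0
  L5←L3: walk L3→L1 to L0
  L5←L4: walk L4 to L0
  L6←L4: walk L4 to L0
  L6←L5: walk L5 to L0
  L7←L4: walk L4 to L0
  L7←L6: walk L6 to L0
  L0: DF=∅
  L1: DF={L1,L2,L4,L5}
  L2: DF={L4,L5}
  L3: DF={L1,L4,L5}
  L4: DF={L5,L6,L7}
  L5: DF={L6}
  L6: DF={L7}
  L7: DF=∅

DF(L1) = ["L1", "L2", "L4", "L5"]

Answer: ["L1", "L2", "L4", "L5"]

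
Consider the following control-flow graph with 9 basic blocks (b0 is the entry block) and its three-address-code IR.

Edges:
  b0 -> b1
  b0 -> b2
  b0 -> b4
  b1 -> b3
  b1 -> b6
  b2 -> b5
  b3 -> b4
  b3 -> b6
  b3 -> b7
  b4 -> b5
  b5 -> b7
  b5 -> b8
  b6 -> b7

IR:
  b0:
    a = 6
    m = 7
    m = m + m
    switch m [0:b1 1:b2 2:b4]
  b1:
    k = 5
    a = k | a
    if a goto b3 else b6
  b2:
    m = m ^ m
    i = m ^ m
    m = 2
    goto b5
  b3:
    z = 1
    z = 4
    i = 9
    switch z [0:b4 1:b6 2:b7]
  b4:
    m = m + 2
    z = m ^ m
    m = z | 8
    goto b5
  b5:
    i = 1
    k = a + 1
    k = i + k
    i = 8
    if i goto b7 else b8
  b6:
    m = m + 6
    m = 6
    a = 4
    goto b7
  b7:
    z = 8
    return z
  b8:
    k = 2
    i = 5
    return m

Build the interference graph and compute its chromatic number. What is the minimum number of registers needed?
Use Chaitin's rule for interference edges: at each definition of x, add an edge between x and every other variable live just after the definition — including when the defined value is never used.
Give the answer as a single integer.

Answer: 4

Analysis:
Block summaries:
  b0: {a,m} / ∅
  b1: {a,k} / {a}
  b2: {i,m} / {m}
  b3: {i,z} / ∅
  b4: {m,z} / {m}
  b5: {i,k} / {a}
  b6: {a,m} / {m}
  b7: {z} / ∅
  b8: {i,k} / {m}

Live sets:
  b0: in=∅ out={a,m}
  b1: in={a,m} out={a,m}
  b2: in={a,m} out={a,m}
  b3: in={a,m} out={a,m}
  b4: in={a,m} out={a,m}
  b5: in={a,m} out={m}
  b6: in={m} out=∅
  b7: in=∅ out=∅
  b8: in={m} out=∅

Conflict graph:
  a — {i,k,m,z}
  i — {a,k,m,z}
  k — {a,i,m}
  m — {a,i,k,z}
  z — {a,i,m}

Chromatic number:
  {a,i,k,m} pairwise interfere (4-clique) ⇒ χ ≥ 4
  assign a→R0 i→R1 k→R3 m→R2 z→R3 — no edge inside a register ⇒ χ ≤ 4
  χ = 4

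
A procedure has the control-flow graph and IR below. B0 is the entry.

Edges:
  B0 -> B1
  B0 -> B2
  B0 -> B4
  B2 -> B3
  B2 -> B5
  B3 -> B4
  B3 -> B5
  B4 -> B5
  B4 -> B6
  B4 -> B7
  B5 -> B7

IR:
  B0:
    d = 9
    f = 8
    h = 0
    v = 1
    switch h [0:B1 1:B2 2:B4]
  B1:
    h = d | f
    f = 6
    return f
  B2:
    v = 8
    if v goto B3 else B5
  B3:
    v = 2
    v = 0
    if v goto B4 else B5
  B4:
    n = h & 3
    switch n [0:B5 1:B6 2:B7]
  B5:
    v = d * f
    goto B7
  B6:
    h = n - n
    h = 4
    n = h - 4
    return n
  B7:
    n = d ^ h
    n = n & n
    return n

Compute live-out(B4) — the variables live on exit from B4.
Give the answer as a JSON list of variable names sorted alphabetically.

Per-block:
  B0: def={d,f,h,v} ue=∅
  B1: def={f,h} ue={d,f}
  B2: def={v} ue=∅
  B3: def={v} ue=∅
  B4: def={n} ue={h}
  B5: def={v} ue={d,f}
  B6: def={h,n} ue={n}
  B7: def={n} ue={d,h}

Liveness:
  B0: in=∅ out={d,f,h}
  B1: in={d,f} out=∅
  B2: in={d,f,h} out={d,f,h}
  B3: in={d,f,h} out={d,f,h}
  B4: in={d,f,h} out={d,f,h,n}
  B5: in={d,f,h} out={d,h}
  B6: in={n} out=∅
  B7: in={d,h} out=∅

live-out(B4) = ["d", "f", "h", "n"]

Answer: ["d", "f", "h", "n"]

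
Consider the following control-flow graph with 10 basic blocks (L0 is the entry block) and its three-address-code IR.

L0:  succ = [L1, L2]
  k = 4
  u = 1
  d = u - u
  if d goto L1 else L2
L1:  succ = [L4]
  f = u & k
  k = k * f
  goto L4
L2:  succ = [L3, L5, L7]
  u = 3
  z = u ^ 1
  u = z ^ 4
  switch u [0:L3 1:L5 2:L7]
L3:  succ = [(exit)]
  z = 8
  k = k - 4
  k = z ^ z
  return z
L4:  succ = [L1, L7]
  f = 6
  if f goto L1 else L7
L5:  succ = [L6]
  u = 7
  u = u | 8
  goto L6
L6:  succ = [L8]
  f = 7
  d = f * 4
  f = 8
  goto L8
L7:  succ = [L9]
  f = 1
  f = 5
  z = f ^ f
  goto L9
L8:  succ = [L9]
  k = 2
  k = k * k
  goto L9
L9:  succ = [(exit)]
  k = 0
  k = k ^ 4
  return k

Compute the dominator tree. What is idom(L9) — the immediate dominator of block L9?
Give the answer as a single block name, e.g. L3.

idom tree: L1←L0 L2←L0 L3←L2 L4←L1 L5←L2 L6←L5 L7←L0 L8←L6 L9←L0
Dom at joins:
  L1: preds {L0,L4}: {L0} ∩ {L0,L1,L4} = {L0}; idom=L0
  L7: preds {L2,L4}: {L0,L2} ∩ {L0,L1,L4} = {L0}; idom=L0
  L9: preds {L7,L8}: {L0,L7} ∩ {L0,L2,L5,L6,L8} = {L0}; idom=L0

idom(L9) = L0

Answer: L0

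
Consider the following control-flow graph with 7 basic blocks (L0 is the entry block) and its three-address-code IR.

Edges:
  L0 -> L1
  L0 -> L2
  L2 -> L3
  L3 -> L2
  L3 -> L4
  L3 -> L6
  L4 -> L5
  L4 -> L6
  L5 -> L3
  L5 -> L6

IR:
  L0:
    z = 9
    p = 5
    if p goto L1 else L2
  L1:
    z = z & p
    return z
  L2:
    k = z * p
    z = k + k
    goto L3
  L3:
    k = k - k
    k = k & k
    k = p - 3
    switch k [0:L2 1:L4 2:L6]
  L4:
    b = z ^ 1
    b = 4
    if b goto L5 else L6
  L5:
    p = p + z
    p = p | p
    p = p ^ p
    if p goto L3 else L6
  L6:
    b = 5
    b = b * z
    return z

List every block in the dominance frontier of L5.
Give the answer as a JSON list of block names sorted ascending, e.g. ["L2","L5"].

Answer: ["L3", "L6"]

Derivation:
idom tree: L1←L0 L2←L0 L3←L2 L4←L3 L5←L4 L6←L3
Join-block Dom:
  L2: preds {L0,L3}: {L0} ∩ {L0,L2,L3} = {L0}; idom=L0
  L3: preds {L2,L5}: {L0,L2} ∩ {L0,L2,L3,L4,L5} = {L0,L2}; idom=L2
  L6: preds {L3,L4,L5}: {L0,L2,L3} ∩ {L0,L2,L3,L4} ∩ {L0,L2,L3,L4,L5} = {L0,L2,L3}; idom=L3

DF derivation:
  L2←L0: walk · to L0
  L2←L3: walk L3→L2 to L0
  L3←L2: walk · to L2
  L3←L5: walk L5→L4→L3 to L2
  L6←L3: walk · to L3
  L6←L4: walk L4 to L3
  L6←L5: walk L5→L4 to L3
  DF(L0)=∅
  DF(L1)=∅
  DF(L2)={L2}
  DF(L3)={L2,L3}
  DF(L4)={L3,L6}
  DF(L5)={L3,L6}
  DF(L6)=∅

DF(L5) = ["L3", "L6"]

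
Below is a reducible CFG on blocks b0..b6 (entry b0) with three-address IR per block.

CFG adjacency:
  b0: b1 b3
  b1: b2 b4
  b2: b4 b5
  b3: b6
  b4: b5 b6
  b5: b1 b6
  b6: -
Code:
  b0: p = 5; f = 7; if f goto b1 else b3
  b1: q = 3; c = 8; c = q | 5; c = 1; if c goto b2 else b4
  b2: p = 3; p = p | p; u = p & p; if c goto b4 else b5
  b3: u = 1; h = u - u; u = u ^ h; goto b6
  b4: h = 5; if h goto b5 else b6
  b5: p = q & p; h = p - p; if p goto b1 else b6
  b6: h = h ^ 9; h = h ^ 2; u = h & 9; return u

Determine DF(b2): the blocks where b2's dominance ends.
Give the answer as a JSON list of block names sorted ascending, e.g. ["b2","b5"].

idom tree: b1←b0 b2←b1 b3←b0 b4←b1 b5←b1 b6←b0
Dom∩ at merges:
  b1: preds {b0,b5}: {b0} ∩ {b0,b1,b5} = {b0}; idom=b0
  b4: preds {b1,b2}: {b0,b1} ∩ {b0,b1,b2} = {b0,b1}; idom=b1
  b5: preds {b2,b4}: {b0,b1,b2} ∩ {b0,b1,b4} = {b0,b1}; idom=b1
  b6: preds {b3,b4,b5}: {b0,b3} ∩ {b0,b1,b4} ∩ {b0,b1,b5} = {b0}; idom=b0

DF derivation:
  join b1 pred b0: · stop@b0
  join b1 pred b5: b5→b1 stop@b0
  join b4 pred b1: · stop@b1
  join b4 pred b2: b2 stop@b1
  join b5 pred b2: b2 stop@b1
  join b5 pred b4: b4 stop@b1
  join b6 pred b3: b3 stop@b0
  join b6 pred b4: b4→b1 stop@b0
  join b6 pred b5: b5→b1 stop@b0
  b0: DF=∅
  b1: DF={b1,b6}
  b2: DF={b4,b5}
  b3: DF={b6}
  b4: DF={b5,b6}
  b5: DF={b1,b6}
  b6: DF=∅

DF(b2) = ["b4", "b5"]

Answer: ["b4", "b5"]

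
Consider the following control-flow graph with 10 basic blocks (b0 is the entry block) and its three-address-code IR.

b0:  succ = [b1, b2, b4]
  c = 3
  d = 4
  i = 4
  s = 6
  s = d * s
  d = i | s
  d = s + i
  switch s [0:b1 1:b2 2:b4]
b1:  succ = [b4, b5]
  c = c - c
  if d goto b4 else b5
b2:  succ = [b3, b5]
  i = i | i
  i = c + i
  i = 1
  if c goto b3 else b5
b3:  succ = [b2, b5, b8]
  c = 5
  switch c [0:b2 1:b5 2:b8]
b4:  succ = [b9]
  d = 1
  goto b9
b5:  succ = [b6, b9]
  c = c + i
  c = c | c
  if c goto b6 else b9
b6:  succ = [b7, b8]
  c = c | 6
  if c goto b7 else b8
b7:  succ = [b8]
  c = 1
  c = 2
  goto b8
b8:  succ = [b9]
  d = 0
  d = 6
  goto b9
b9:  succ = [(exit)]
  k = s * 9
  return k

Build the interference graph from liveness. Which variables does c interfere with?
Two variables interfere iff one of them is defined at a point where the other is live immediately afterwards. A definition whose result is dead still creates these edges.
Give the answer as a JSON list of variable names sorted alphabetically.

Block summaries:
  b0: def={c,d,i,s} ue=∅
  b1: def={c} ue={c,d}
  b2: def={i} ue={c,i}
  b3: def={c} ue=∅
  b4: def={d} ue=∅
  b5: def={c} ue={c,i}
  b6: def={c} ue={c}
  b7: def={c} ue=∅
  b8: def={d} ue=∅
  b9: def={k} ue={s}

Live sets:
  b0: in=∅ out={c,d,i,s}
  b1: in={c,d,i,s} out={c,i,s}
  b2: in={c,i,s} out={c,i,s}
  b3: in={i,s} out={c,i,s}
  b4: in={s} out={s}
  b5: in={c,i,s} out={c,s}
  b6: in={c,s} out={s}
  b7: in={s} out={s}
  b8: in={s} out={s}
  b9: in={s} out=∅

Interference:
  c — {d,i,s}
  d — {c,i,s}
  i — {c,d,s}
  k — ∅
  s — {c,d,i}

N(c) = ["d", "i", "s"]

Answer: ["d", "i", "s"]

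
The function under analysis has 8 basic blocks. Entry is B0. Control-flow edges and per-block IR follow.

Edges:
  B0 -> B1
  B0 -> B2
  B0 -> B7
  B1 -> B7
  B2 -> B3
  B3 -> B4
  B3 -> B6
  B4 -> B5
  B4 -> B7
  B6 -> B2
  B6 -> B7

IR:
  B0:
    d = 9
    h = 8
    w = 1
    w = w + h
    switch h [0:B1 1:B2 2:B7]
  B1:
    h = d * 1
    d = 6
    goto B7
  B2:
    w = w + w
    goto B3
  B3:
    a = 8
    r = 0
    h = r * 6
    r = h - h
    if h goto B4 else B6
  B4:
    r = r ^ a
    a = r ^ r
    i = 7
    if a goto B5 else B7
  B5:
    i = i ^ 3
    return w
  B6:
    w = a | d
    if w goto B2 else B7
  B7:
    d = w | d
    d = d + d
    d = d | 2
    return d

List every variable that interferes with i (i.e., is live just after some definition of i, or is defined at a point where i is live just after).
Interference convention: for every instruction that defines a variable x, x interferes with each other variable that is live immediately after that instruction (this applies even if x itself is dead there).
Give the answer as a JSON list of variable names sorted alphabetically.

def/use:
  B0: def={d,h,w} ue=∅
  B1: def={d,h} ue={d}
  B2: def={w} ue={w}
  B3: def={a,h,r} ue=∅
  B4: def={a,i,r} ue={a,r}
  B5: def={i} ue={i,w}
  B6: def={w} ue={a,d}
  B7: def={d} ue={d,w}

Backward fixpoint:
  live B0: ∅→{d,w}
  live B1: {d,w}→{d,w}
  live B2: {d,w}→{d,w}
  live B3: {d,w}→{a,d,r,w}
  live B4: {a,d,r,w}→{d,i,w}
  live B5: {i,w}→∅
  live B6: {a,d}→{d,w}
  live B7: {d,w}→∅

Interfere edges:
  a: {d,h,i,r,w}
  d: {a,h,i,r,w}
  h: {a,d,r,w}
  i: {a,d,w}
  r: {a,d,h,w}
  w: {a,d,h,i,r}

N(i) = ["a", "d", "w"]

Answer: ["a", "d", "w"]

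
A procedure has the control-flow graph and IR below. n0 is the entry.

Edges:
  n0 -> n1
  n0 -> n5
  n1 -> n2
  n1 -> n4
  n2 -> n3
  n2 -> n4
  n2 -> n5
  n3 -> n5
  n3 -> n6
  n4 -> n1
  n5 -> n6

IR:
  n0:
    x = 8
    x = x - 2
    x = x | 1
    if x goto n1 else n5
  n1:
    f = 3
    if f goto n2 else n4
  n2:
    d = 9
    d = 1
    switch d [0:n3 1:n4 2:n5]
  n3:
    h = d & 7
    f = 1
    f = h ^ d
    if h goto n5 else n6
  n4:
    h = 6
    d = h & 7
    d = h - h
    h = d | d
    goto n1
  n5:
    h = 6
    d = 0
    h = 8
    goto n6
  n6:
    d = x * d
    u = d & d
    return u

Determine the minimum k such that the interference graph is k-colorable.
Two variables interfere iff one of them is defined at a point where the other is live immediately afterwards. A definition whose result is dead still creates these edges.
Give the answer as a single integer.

Block summaries:
  n0 def {x} use ∅
  n1 def {f} use ∅
  n2 def {d} use ∅
  n3 def {f,h} use {d}
  n4 def {d,h} use ∅
  n5 def {d,h} use ∅
  n6 def {d,u} use {d,x}

Liveness:
  n0: in=∅ out={x}
  n1: in={x} out={x}
  n2: in={x} out={d,x}
  n3: in={d,x} out={d,x}
  n4: in={x} out={x}
  n5: in={x} out={d,x}
  n6: in={d,x} out=∅

Conflict graph:
  d↔{f,h,x}
  f↔{d,h,x}
  h↔{d,f,x}
  u↔∅
  x↔{d,f,h}

Chromatic number:
  clique {d,f,h,x} ⇒ need ≥ 4
  assign d→R0 f→R1 h→R2 u→R0 x→R3 — no edge inside a register ⇒ χ ≤ 4
  χ = 4

Answer: 4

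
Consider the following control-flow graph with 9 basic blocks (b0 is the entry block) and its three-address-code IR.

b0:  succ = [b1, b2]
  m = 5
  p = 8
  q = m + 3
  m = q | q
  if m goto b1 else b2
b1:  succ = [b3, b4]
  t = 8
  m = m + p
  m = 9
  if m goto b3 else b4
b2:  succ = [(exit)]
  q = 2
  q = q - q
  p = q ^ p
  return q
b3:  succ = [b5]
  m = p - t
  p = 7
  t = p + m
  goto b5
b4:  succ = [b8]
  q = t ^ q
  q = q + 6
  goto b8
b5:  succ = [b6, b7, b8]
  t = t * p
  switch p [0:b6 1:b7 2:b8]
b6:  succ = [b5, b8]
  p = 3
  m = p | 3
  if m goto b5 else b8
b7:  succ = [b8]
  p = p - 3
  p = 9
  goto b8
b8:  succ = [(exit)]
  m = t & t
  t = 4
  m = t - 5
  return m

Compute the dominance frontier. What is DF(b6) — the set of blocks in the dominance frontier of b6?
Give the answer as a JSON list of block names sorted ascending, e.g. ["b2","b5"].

Answer: ["b5", "b8"]

Derivation:
idom tree: b1←b0 b2←b0 b3←b1 b4←b1 b5←b3 b6←b5 b7←b5 b8←b1
Dom∩ at merges:
  b5: preds {b3,b6}: {b0,b1,b3} ∩ {b0,b1,b3,b5,b6} = {b0,b1,b3}; idom=b3
  b8: preds {b4,b5,b6,b7}: {b0,b1,b4} ∩ {b0,b1,b3,b5} ∩ {b0,b1,b3,b5,b6} ∩ {b0,b1,b3,b5,b7} = {b0,b1}; idom=b1

DF derivation:
  b5←b3: walk · to b3
  b5←b6: walk b6→b5 to b3
  b8←b4: walk b4 to b1
  b8←b5: walk b5→b3 to b1
  b8←b6: walk b6→b5→b3 to b1
  b8←b7: walk b7→b5→b3 to b1
  b0 → ∅
  b1 → ∅
  b2 → ∅
  b3 → {b8}
  b4 → {b8}
  b5 → {b5,b8}
  b6 → {b5,b8}
  b7 → {b8}
  b8 → ∅

DF(b6) = ["b5", "b8"]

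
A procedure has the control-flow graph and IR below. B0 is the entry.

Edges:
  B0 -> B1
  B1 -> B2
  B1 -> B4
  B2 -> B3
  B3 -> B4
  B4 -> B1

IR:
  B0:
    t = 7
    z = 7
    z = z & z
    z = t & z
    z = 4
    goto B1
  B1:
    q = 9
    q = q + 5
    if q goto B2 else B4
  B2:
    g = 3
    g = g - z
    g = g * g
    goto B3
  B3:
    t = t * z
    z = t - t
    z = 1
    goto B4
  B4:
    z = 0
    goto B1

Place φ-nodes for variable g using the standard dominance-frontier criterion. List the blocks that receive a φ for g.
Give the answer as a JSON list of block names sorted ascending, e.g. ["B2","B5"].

Answer: ["B1", "B4"]

Derivation:
idom tree: B1←B0 B2←B1 B3←B2 B4←B1
Dom∩ at merges:
  B1: preds {B0,B4}: {B0} ∩ {B0,B1,B4} = {B0}; idom=B0
  B4: preds {B1,B3}: {B0,B1} ∩ {B0,B1,B2,B3} = {B0,B1}; idom=B1

DF derivation:
  join B1 pred B0: · stop@B0
  join B1 pred B4: B4→B1 stop@B0
  join B4 pred B1: · stop@B1
  join B4 pred B3: B3→B2 stop@B1
  B0 → ∅
  B1 → {B1}
  B2 → {B4}
  B3 → {B4}
  B4 → {B1}

φ for g: defs {B2}
  DF⁺ = {B1,B4}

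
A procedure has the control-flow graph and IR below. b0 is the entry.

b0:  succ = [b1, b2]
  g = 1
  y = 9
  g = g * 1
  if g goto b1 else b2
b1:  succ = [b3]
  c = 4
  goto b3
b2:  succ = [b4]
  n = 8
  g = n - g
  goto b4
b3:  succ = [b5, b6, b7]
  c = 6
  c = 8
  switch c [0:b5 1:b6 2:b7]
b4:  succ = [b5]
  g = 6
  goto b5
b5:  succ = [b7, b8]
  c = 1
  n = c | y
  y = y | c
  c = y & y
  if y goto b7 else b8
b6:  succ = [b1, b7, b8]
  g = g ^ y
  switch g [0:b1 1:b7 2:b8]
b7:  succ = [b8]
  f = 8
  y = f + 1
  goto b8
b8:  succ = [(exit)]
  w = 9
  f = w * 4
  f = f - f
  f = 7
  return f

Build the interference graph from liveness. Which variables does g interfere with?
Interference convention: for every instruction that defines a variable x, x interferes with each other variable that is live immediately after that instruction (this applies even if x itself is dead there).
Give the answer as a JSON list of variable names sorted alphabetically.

Answer: ["c", "n", "y"]

Working:
Block summaries:
  b0: def={g,y} ue=∅
  b1: def={c} ue=∅
  b2: def={g,n} ue={g}
  b3: def={c} ue=∅
  b4: def={g} ue=∅
  b5: def={c,n,y} ue={y}
  b6: def={g} ue={g,y}
  b7: def={f,y} ue=∅
  b8: def={f,w} ue=∅

Backward fixpoint:
  b0 li=∅ lo={g,y}
  b1 li={g,y} lo={g,y}
  b2 li={g,y} lo={y}
  b3 li={g,y} lo={g,y}
  b4 li={y} lo={y}
  b5 li={y} lo=∅
  b6 li={g,y} lo={g,y}
  b7 li=∅ lo=∅
  b8 li=∅ lo=∅

Interference:
  c↔{g,n,y}
  f↔∅
  g↔{c,n,y}
  n↔{c,g,y}
  w↔∅
  y↔{c,g,n}

N(g) = ["c", "n", "y"]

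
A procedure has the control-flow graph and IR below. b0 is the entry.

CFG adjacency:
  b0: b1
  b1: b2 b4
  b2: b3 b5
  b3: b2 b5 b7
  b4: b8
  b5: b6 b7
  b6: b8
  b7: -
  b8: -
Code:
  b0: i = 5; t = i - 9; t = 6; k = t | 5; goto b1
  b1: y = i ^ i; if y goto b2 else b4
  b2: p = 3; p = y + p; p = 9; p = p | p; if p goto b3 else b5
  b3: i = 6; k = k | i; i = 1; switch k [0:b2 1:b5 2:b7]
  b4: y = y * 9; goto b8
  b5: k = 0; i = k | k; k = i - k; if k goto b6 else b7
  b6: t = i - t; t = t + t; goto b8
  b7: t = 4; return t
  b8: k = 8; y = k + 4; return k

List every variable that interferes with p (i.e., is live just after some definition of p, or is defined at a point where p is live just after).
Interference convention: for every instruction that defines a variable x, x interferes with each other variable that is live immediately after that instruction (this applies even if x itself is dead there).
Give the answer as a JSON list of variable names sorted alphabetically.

Answer: ["k", "t", "y"]

Derivation:
def/use:
  b0: {i,k,t} / ∅
  b1: {y} / {i}
  b2: {p} / {y}
  b3: {i,k} / {k}
  b4: {y} / {y}
  b5: {i,k} / ∅
  b6: {t} / {i,t}
  b7: {t} / ∅
  b8: {k,y} / ∅

Backward fixpoint:
  b0 li=∅ lo={i,k,t}
  b1 li={i,k,t} lo={k,t,y}
  b2 li={k,t,y} lo={k,t,y}
  b3 li={k,t,y} lo={k,t,y}
  b4 li={y} lo=∅
  b5 li={t} lo={i,t}
  b6 li={i,t} lo=∅
  b7 li=∅ lo=∅
  b8 li=∅ lo=∅

Interference:
  i: {k,t,y}
  k: {i,p,t,y}
  p: {k,t,y}
  t: {i,k,p,y}
  y: {i,k,p,t}

N(p) = ["k", "t", "y"]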